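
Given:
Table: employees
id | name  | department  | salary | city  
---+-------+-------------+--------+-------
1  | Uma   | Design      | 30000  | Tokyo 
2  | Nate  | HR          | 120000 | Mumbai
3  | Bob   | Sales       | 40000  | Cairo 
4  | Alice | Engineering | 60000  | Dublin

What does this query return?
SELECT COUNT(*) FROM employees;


COUNT(*) counts all rows

4


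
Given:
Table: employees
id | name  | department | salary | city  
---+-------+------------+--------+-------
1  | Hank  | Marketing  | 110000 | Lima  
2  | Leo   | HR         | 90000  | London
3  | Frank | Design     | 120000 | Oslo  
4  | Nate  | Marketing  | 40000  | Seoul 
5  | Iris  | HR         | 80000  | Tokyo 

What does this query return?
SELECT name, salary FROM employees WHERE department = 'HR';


Filtering: department = 'HR'
Matching rows: 2

2 rows:
Leo, 90000
Iris, 80000


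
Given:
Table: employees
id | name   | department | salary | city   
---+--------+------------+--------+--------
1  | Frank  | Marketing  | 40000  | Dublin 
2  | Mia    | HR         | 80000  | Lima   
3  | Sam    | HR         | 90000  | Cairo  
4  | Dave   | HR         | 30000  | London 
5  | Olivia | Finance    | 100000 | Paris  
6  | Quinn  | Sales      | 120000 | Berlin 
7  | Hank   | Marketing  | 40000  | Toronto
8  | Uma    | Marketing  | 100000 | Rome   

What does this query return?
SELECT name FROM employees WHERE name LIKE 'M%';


LIKE 'M%' matches names starting with 'M'
Matching: 1

1 rows:
Mia


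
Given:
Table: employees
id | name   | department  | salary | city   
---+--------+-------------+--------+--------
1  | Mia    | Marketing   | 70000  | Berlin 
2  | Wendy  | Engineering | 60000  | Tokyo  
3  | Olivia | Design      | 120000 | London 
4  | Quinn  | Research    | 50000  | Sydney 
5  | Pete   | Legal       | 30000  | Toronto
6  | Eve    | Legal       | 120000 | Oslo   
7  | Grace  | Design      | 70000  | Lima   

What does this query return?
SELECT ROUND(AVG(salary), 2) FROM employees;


SUM(salary) = 520000
COUNT = 7
ROUND(AVG, 2) = ROUND(520000 / 7, 2) = 74285.71

74285.71


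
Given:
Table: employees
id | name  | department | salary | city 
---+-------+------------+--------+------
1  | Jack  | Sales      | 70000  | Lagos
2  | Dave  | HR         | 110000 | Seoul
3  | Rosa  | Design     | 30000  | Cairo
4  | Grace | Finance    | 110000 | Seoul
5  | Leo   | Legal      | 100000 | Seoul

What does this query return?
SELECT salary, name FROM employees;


Projecting columns: salary, name

5 rows:
70000, Jack
110000, Dave
30000, Rosa
110000, Grace
100000, Leo


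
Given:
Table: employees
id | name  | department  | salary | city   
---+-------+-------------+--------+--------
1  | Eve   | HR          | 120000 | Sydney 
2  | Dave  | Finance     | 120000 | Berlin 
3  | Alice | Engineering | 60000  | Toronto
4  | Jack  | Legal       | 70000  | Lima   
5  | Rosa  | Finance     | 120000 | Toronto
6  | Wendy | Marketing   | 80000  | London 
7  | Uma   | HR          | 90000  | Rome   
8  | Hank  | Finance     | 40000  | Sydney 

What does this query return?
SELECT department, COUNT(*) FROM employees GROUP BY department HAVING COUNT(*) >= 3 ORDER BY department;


Groups with count >= 3:
  Finance: 3 -> PASS
  Engineering: 1 -> filtered out
  HR: 2 -> filtered out
  Legal: 1 -> filtered out
  Marketing: 1 -> filtered out


1 groups:
Finance, 3


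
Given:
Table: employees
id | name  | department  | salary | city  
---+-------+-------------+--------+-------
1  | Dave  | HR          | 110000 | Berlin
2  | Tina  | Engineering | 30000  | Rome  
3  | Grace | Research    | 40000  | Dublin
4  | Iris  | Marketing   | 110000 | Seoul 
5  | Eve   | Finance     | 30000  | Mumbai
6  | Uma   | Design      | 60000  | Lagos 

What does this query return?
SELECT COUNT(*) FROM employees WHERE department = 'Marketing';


Counting rows where department = 'Marketing'
  Iris -> MATCH


1


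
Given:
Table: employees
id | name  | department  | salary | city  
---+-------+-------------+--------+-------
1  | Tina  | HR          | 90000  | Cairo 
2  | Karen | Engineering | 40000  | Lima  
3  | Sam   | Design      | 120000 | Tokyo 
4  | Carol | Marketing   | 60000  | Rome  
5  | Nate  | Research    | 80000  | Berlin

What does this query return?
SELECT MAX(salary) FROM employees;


Salaries: 90000, 40000, 120000, 60000, 80000
MAX = 120000

120000


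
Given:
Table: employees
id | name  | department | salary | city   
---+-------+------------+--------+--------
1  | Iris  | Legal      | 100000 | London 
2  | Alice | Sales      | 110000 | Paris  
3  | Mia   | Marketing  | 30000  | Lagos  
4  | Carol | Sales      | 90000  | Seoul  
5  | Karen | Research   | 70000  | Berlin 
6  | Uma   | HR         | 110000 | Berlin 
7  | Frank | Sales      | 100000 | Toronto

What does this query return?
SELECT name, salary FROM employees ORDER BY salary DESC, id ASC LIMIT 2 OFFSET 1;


Sort by salary DESC (id ASC tiebreak), then skip 1 and take 2
Rows 2 through 3

2 rows:
Uma, 110000
Iris, 100000


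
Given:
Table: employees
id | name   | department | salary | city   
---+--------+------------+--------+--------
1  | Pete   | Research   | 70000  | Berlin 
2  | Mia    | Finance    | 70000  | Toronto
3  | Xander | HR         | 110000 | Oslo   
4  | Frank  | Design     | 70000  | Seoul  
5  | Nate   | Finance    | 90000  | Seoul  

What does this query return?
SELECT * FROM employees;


SELECT * returns all 5 rows with all columns

5 rows:
1, Pete, Research, 70000, Berlin
2, Mia, Finance, 70000, Toronto
3, Xander, HR, 110000, Oslo
4, Frank, Design, 70000, Seoul
5, Nate, Finance, 90000, Seoul


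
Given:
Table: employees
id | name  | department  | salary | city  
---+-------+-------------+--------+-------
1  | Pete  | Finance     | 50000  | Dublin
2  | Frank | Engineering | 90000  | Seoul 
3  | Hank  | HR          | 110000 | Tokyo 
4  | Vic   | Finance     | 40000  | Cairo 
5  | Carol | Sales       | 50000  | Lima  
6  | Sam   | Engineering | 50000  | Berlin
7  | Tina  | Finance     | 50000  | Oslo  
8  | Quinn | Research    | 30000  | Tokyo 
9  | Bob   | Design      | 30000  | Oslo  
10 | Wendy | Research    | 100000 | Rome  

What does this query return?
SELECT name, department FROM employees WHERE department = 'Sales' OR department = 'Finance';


Filtering: department = 'Sales' OR 'Finance'
Matching: 4 rows

4 rows:
Pete, Finance
Vic, Finance
Carol, Sales
Tina, Finance


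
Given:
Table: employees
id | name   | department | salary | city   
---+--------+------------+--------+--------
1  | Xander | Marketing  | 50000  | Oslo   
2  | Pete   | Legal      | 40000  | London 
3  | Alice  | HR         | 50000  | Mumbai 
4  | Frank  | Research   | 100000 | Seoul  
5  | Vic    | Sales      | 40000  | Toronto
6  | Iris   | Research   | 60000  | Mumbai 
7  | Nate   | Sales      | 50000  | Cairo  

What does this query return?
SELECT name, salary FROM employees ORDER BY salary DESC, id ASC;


Sorting by salary DESC, then id ASC for ties

7 rows:
Frank, 100000
Iris, 60000
Xander, 50000
Alice, 50000
Nate, 50000
Pete, 40000
Vic, 40000


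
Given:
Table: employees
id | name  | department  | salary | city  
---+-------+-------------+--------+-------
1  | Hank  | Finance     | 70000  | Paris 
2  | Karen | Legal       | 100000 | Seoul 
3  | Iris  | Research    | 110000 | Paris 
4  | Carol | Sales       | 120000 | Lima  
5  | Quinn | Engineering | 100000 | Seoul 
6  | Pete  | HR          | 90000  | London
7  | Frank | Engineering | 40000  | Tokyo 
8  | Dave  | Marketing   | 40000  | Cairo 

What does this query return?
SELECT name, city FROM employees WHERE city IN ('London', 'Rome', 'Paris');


Filtering: city IN ('London', 'Rome', 'Paris')
Matching: 3 rows

3 rows:
Hank, Paris
Iris, Paris
Pete, London


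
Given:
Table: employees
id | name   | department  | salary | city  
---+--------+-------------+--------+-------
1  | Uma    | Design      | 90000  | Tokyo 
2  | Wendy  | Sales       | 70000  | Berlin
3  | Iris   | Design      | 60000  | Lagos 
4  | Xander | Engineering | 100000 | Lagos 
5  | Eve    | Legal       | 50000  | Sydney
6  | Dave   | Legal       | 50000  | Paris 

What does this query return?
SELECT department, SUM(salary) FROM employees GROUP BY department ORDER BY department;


Summing salary within each department:
  Design: 90000 + 60000 = 150000
  Engineering: 100000 = 100000
  Legal: 50000 + 50000 = 100000
  Sales: 70000 = 70000


4 groups:
Design, 150000
Engineering, 100000
Legal, 100000
Sales, 70000


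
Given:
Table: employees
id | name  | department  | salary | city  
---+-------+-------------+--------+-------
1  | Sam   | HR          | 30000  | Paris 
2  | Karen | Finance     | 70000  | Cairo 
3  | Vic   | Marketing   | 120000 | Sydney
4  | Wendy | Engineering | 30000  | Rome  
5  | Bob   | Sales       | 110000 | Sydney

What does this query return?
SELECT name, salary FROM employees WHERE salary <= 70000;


Filtering: salary <= 70000
Matching: 3 rows

3 rows:
Sam, 30000
Karen, 70000
Wendy, 30000


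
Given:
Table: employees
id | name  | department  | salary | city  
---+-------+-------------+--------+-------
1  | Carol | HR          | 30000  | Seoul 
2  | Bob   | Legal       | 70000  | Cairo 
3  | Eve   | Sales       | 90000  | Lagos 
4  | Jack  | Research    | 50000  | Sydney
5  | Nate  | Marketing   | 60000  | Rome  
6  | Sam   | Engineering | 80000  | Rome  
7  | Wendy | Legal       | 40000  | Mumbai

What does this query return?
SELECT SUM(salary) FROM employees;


SUM(salary) = 30000 + 70000 + 90000 + 50000 + 60000 + 80000 + 40000 = 420000

420000


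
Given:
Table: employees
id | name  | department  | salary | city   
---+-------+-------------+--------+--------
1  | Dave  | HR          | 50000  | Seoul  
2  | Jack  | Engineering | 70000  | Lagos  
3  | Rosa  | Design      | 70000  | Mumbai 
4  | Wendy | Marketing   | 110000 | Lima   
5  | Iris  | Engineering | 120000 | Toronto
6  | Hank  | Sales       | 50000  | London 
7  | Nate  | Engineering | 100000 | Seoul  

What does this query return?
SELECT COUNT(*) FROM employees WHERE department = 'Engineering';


Counting rows where department = 'Engineering'
  Jack -> MATCH
  Iris -> MATCH
  Nate -> MATCH


3


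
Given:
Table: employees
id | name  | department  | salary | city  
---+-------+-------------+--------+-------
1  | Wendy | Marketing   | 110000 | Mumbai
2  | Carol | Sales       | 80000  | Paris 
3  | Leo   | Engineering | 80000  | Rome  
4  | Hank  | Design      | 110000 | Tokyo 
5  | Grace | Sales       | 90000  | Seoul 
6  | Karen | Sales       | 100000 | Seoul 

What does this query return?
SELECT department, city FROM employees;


Projecting columns: department, city

6 rows:
Marketing, Mumbai
Sales, Paris
Engineering, Rome
Design, Tokyo
Sales, Seoul
Sales, Seoul


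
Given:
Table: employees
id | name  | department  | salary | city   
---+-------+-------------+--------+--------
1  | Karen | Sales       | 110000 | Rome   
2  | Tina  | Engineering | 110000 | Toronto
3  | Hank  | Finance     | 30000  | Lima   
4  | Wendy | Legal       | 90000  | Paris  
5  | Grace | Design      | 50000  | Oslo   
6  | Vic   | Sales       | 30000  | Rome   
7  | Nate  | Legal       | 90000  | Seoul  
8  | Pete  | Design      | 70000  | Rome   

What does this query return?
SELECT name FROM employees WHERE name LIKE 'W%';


LIKE 'W%' matches names starting with 'W'
Matching: 1

1 rows:
Wendy


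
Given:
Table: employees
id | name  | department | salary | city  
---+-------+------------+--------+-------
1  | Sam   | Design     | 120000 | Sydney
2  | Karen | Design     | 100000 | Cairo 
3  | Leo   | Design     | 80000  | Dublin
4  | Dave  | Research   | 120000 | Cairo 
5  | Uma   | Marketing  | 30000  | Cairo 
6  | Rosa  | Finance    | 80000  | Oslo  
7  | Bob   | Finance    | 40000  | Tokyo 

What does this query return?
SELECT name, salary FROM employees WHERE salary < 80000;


Filtering: salary < 80000
Matching: 2 rows

2 rows:
Uma, 30000
Bob, 40000


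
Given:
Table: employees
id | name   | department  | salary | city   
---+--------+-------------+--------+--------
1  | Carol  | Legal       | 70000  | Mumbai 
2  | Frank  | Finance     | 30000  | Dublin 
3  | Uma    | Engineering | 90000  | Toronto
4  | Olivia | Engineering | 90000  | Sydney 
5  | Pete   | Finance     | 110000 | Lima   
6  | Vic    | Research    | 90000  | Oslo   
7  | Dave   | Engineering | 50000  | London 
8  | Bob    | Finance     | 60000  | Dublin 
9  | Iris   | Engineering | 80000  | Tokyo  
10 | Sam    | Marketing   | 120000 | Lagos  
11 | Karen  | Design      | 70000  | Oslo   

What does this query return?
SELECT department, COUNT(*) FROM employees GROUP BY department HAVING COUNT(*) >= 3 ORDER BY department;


Groups with count >= 3:
  Engineering: 4 -> PASS
  Finance: 3 -> PASS
  Design: 1 -> filtered out
  Legal: 1 -> filtered out
  Marketing: 1 -> filtered out
  Research: 1 -> filtered out


2 groups:
Engineering, 4
Finance, 3


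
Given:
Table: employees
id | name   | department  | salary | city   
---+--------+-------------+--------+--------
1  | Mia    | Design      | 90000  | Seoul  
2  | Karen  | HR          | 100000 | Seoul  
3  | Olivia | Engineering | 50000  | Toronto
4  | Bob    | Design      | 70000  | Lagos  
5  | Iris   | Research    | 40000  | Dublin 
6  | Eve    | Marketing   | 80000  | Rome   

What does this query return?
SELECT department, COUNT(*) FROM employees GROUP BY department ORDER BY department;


Assigning each row to its department group:
  Mia -> Design
  Karen -> HR
  Olivia -> Engineering
  Bob -> Design
  Iris -> Research
  Eve -> Marketing


5 groups:
Design, 2
Engineering, 1
HR, 1
Marketing, 1
Research, 1


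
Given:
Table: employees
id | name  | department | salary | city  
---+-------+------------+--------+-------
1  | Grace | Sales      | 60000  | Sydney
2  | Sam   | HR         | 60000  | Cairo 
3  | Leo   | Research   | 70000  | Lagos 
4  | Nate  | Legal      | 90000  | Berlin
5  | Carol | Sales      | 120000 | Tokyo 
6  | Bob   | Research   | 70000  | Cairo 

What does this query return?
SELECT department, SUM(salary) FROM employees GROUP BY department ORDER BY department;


Summing salary within each department:
  HR: 60000 = 60000
  Legal: 90000 = 90000
  Research: 70000 + 70000 = 140000
  Sales: 60000 + 120000 = 180000


4 groups:
HR, 60000
Legal, 90000
Research, 140000
Sales, 180000


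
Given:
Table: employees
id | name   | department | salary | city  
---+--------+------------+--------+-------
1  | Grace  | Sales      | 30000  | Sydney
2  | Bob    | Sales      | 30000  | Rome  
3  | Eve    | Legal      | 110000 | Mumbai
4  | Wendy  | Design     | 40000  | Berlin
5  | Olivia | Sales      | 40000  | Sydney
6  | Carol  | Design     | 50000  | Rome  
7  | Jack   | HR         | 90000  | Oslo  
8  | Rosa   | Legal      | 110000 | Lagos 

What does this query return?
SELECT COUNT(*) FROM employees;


COUNT(*) counts all rows

8


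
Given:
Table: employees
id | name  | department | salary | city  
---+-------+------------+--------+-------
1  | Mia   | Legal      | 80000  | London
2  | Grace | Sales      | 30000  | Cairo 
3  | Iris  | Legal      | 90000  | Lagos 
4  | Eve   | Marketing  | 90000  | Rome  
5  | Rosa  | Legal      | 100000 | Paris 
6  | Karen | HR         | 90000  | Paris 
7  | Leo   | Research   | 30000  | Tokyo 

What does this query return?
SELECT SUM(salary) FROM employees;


SUM(salary) = 80000 + 30000 + 90000 + 90000 + 100000 + 90000 + 30000 = 510000

510000


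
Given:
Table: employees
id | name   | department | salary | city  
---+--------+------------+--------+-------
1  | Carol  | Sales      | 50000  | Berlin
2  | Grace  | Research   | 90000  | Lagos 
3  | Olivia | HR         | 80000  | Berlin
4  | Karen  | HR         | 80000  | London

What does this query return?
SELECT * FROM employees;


SELECT * returns all 4 rows with all columns

4 rows:
1, Carol, Sales, 50000, Berlin
2, Grace, Research, 90000, Lagos
3, Olivia, HR, 80000, Berlin
4, Karen, HR, 80000, London


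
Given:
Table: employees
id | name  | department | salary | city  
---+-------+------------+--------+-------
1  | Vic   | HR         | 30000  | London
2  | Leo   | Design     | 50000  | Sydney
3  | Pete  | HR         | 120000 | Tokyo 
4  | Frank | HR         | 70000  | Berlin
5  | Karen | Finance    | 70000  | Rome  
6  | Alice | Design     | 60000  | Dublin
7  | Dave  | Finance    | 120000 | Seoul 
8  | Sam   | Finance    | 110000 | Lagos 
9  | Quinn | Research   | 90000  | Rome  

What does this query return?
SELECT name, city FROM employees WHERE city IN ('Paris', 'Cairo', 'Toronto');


Filtering: city IN ('Paris', 'Cairo', 'Toronto')
Matching: 0 rows

Empty result set (0 rows)


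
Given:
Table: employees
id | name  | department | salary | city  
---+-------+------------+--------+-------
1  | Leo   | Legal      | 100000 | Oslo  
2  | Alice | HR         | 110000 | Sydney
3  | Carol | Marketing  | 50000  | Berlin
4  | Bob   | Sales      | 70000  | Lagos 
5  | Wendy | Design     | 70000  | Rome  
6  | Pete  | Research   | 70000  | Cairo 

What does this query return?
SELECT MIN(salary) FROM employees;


Salaries: 100000, 110000, 50000, 70000, 70000, 70000
MIN = 50000

50000


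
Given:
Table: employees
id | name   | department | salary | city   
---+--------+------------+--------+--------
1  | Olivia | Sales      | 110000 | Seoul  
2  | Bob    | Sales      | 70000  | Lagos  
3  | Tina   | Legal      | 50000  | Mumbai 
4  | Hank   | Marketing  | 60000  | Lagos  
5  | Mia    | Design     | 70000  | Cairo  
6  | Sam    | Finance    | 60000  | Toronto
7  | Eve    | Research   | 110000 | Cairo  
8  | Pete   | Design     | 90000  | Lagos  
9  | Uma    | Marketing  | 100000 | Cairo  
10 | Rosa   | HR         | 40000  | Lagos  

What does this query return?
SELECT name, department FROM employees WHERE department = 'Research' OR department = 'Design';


Filtering: department = 'Research' OR 'Design'
Matching: 3 rows

3 rows:
Mia, Design
Eve, Research
Pete, Design


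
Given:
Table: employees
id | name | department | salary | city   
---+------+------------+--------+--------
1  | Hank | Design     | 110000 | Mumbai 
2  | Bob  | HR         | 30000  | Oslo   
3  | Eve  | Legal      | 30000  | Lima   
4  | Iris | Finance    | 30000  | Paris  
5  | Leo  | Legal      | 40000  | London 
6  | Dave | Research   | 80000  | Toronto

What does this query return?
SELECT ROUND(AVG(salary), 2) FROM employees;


SUM(salary) = 320000
COUNT = 6
ROUND(AVG, 2) = ROUND(320000 / 6, 2) = 53333.33

53333.33


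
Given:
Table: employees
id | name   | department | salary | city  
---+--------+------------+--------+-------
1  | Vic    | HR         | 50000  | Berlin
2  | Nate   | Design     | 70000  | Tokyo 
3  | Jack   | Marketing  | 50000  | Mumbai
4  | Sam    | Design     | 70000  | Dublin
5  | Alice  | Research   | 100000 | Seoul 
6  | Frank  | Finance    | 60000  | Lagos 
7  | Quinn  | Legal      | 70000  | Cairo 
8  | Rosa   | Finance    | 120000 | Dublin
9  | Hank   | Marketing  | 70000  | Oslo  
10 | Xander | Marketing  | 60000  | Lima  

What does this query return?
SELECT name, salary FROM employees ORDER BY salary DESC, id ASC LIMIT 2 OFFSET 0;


Sort by salary DESC (id ASC tiebreak), then skip 0 and take 2
Rows 1 through 2

2 rows:
Rosa, 120000
Alice, 100000


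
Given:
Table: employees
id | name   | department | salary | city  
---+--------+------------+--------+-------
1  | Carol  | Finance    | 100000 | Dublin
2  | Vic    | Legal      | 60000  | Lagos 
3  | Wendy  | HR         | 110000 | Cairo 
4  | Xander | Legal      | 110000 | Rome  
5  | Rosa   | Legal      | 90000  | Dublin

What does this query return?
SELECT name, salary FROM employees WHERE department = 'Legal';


Filtering: department = 'Legal'
Matching rows: 3

3 rows:
Vic, 60000
Xander, 110000
Rosa, 90000


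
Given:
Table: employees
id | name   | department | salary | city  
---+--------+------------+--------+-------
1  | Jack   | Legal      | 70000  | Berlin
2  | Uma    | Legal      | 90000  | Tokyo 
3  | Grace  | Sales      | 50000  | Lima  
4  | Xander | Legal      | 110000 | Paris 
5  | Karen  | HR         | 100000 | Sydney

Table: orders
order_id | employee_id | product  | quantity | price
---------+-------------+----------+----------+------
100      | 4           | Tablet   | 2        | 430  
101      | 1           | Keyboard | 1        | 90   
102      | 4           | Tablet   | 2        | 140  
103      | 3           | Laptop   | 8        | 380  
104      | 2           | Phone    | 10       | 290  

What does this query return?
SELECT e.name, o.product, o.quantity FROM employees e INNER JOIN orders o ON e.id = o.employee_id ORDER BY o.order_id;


Joining employees.id = orders.employee_id:
  employee Xander (id=4) -> order Tablet
  employee Jack (id=1) -> order Keyboard
  employee Xander (id=4) -> order Tablet
  employee Grace (id=3) -> order Laptop
  employee Uma (id=2) -> order Phone


5 rows:
Xander, Tablet, 2
Jack, Keyboard, 1
Xander, Tablet, 2
Grace, Laptop, 8
Uma, Phone, 10


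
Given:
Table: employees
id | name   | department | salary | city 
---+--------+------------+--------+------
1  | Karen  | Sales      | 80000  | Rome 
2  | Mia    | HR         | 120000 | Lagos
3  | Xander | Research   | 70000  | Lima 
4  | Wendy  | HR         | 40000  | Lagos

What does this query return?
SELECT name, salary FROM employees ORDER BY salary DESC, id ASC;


Sorting by salary DESC, then id ASC for ties

4 rows:
Mia, 120000
Karen, 80000
Xander, 70000
Wendy, 40000


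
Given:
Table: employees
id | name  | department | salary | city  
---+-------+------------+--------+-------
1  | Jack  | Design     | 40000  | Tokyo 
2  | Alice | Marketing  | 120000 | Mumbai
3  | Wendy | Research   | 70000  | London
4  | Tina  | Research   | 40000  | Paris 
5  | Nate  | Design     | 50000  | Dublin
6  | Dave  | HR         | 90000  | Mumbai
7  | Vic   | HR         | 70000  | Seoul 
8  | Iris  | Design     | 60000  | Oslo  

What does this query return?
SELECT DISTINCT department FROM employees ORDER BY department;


All 'department' values (row order): Design, Marketing, Research, Research, Design, HR, HR, Design
Removing duplicates leaves 4 unique value(s).

4 values:
Design
HR
Marketing
Research


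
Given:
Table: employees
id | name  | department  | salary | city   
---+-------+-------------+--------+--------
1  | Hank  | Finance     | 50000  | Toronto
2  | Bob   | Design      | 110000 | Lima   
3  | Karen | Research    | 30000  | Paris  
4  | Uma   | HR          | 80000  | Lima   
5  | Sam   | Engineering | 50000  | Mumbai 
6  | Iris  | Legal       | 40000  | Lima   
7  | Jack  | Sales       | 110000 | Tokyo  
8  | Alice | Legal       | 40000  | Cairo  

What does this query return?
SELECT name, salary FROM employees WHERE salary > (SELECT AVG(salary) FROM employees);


Subquery: AVG(salary) = 63750.0
Filtering: salary > 63750.0
  Bob (110000) -> MATCH
  Uma (80000) -> MATCH
  Jack (110000) -> MATCH


3 rows:
Bob, 110000
Uma, 80000
Jack, 110000


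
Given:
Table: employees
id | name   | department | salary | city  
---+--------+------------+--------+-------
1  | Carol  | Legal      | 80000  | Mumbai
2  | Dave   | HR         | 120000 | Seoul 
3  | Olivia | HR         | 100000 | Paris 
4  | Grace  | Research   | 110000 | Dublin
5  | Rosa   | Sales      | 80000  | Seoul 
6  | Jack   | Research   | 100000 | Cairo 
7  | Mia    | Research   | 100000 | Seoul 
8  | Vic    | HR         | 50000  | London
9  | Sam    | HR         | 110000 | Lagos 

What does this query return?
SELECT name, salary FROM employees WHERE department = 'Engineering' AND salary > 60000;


Filtering: department = 'Engineering' AND salary > 60000
Matching: 0 rows

Empty result set (0 rows)


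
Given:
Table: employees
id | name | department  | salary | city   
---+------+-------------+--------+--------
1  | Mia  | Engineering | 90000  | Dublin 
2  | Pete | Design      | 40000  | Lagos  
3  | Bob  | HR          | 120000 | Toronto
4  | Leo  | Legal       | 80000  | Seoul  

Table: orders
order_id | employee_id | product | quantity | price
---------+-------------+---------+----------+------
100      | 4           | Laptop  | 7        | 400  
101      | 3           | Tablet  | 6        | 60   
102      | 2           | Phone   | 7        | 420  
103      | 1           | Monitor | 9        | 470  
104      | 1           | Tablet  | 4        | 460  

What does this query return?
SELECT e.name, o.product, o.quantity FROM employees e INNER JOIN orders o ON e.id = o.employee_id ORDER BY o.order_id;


Joining employees.id = orders.employee_id:
  employee Leo (id=4) -> order Laptop
  employee Bob (id=3) -> order Tablet
  employee Pete (id=2) -> order Phone
  employee Mia (id=1) -> order Monitor
  employee Mia (id=1) -> order Tablet


5 rows:
Leo, Laptop, 7
Bob, Tablet, 6
Pete, Phone, 7
Mia, Monitor, 9
Mia, Tablet, 4


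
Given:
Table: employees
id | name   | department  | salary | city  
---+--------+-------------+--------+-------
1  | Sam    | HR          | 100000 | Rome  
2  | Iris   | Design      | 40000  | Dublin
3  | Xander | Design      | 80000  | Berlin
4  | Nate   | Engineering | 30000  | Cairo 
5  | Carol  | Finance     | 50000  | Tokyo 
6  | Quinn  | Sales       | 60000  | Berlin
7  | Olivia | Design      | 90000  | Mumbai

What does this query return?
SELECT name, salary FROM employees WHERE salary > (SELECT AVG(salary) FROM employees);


Subquery: AVG(salary) = 64285.71
Filtering: salary > 64285.71
  Sam (100000) -> MATCH
  Xander (80000) -> MATCH
  Olivia (90000) -> MATCH


3 rows:
Sam, 100000
Xander, 80000
Olivia, 90000


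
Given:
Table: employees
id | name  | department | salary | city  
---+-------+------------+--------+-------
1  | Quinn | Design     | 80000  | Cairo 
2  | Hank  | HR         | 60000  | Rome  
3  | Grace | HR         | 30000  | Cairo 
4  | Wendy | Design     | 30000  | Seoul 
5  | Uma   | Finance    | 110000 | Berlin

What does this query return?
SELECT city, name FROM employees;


Projecting columns: city, name

5 rows:
Cairo, Quinn
Rome, Hank
Cairo, Grace
Seoul, Wendy
Berlin, Uma


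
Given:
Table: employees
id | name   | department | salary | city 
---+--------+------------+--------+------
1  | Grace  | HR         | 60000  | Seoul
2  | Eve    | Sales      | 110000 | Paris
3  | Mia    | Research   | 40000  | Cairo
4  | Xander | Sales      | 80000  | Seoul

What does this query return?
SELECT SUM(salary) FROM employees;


SUM(salary) = 60000 + 110000 + 40000 + 80000 = 290000

290000


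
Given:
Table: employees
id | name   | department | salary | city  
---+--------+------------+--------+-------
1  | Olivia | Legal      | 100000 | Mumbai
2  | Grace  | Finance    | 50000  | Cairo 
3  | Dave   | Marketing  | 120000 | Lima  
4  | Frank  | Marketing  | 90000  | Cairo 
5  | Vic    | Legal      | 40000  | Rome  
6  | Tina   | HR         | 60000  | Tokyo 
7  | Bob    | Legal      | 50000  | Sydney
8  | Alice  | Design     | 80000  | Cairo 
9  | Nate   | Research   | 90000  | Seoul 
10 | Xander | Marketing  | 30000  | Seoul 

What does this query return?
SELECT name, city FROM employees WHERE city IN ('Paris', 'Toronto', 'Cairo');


Filtering: city IN ('Paris', 'Toronto', 'Cairo')
Matching: 3 rows

3 rows:
Grace, Cairo
Frank, Cairo
Alice, Cairo


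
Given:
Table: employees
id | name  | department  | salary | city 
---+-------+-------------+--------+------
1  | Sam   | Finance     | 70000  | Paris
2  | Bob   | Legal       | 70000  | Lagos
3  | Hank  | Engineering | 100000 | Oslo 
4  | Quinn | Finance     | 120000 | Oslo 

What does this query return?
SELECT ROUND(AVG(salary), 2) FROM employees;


SUM(salary) = 360000
COUNT = 4
ROUND(AVG, 2) = ROUND(360000 / 4, 2) = 90000.0

90000.0


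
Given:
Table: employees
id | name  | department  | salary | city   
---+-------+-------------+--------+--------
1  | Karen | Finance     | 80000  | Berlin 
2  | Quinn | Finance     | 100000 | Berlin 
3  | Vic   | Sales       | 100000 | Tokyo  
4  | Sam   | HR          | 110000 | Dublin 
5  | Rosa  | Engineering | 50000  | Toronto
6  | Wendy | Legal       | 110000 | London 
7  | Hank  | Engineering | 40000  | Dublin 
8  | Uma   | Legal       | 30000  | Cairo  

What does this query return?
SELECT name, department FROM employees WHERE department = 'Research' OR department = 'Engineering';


Filtering: department = 'Research' OR 'Engineering'
Matching: 2 rows

2 rows:
Rosa, Engineering
Hank, Engineering


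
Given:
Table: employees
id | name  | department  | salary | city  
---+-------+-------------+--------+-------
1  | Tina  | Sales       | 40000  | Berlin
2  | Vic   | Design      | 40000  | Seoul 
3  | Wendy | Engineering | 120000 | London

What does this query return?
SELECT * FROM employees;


SELECT * returns all 3 rows with all columns

3 rows:
1, Tina, Sales, 40000, Berlin
2, Vic, Design, 40000, Seoul
3, Wendy, Engineering, 120000, London


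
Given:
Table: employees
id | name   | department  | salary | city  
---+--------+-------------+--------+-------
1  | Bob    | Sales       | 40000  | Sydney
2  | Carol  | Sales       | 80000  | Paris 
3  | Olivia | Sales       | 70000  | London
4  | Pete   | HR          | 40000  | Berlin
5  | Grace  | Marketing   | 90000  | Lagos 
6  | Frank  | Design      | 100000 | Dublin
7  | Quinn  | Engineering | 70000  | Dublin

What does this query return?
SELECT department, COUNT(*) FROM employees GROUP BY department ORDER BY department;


Assigning each row to its department group:
  Bob -> Sales
  Carol -> Sales
  Olivia -> Sales
  Pete -> HR
  Grace -> Marketing
  Frank -> Design
  Quinn -> Engineering


5 groups:
Design, 1
Engineering, 1
HR, 1
Marketing, 1
Sales, 3


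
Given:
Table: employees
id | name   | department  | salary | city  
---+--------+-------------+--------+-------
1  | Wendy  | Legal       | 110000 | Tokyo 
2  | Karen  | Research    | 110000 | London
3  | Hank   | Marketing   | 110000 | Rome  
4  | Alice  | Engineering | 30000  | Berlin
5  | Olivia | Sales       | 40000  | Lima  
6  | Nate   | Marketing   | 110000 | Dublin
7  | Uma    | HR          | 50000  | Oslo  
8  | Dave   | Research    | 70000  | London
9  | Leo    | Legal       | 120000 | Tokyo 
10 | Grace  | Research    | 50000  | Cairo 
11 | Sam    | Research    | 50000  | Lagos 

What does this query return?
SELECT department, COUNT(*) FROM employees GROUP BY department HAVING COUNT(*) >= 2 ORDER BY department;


Groups with count >= 2:
  Legal: 2 -> PASS
  Marketing: 2 -> PASS
  Research: 4 -> PASS
  Engineering: 1 -> filtered out
  HR: 1 -> filtered out
  Sales: 1 -> filtered out


3 groups:
Legal, 2
Marketing, 2
Research, 4


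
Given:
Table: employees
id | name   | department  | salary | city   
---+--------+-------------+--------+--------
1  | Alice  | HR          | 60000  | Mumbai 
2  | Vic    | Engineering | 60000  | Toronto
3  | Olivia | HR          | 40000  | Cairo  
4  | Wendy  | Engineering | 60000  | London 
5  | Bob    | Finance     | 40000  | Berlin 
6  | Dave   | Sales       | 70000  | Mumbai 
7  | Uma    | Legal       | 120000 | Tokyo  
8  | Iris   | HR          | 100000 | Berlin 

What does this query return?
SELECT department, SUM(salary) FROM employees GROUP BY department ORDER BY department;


Summing salary within each department:
  Engineering: 60000 + 60000 = 120000
  Finance: 40000 = 40000
  HR: 60000 + 40000 + 100000 = 200000
  Legal: 120000 = 120000
  Sales: 70000 = 70000


5 groups:
Engineering, 120000
Finance, 40000
HR, 200000
Legal, 120000
Sales, 70000


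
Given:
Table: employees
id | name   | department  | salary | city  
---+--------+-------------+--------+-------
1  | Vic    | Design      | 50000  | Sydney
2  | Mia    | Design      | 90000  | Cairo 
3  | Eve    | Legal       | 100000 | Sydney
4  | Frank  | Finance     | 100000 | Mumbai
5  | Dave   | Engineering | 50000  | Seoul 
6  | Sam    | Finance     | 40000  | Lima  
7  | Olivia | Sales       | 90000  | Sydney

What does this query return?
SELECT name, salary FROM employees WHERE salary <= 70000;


Filtering: salary <= 70000
Matching: 3 rows

3 rows:
Vic, 50000
Dave, 50000
Sam, 40000


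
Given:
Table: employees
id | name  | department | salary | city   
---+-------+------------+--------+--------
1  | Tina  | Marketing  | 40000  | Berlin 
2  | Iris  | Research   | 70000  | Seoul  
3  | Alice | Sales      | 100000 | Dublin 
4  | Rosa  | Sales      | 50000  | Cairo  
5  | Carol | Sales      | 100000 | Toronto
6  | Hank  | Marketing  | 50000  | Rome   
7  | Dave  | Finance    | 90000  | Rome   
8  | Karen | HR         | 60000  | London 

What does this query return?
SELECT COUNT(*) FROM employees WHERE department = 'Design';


Counting rows where department = 'Design'


0


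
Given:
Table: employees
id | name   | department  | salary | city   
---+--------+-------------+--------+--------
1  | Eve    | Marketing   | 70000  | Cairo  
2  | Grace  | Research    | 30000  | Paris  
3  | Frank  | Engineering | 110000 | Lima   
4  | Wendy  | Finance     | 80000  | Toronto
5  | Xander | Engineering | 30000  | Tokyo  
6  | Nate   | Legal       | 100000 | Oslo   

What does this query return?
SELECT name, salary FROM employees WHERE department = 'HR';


Filtering: department = 'HR'
Matching rows: 0

Empty result set (0 rows)


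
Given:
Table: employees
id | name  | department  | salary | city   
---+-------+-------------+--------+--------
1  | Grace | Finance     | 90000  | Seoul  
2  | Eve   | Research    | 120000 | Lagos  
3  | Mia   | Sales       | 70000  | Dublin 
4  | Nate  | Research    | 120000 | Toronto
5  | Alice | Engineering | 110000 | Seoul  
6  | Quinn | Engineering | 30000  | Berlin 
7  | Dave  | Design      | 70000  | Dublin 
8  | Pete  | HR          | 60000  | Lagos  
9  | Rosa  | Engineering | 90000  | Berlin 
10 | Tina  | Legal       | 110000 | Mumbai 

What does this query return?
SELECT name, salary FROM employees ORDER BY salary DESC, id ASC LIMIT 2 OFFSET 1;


Sort by salary DESC (id ASC tiebreak), then skip 1 and take 2
Rows 2 through 3

2 rows:
Nate, 120000
Alice, 110000


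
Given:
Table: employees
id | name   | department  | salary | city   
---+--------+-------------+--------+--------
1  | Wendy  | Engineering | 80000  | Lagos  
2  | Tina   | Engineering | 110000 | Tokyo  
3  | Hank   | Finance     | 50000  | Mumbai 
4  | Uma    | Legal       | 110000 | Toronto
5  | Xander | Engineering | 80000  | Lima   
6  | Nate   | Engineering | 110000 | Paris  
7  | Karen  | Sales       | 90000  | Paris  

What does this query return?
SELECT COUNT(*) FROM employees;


COUNT(*) counts all rows

7


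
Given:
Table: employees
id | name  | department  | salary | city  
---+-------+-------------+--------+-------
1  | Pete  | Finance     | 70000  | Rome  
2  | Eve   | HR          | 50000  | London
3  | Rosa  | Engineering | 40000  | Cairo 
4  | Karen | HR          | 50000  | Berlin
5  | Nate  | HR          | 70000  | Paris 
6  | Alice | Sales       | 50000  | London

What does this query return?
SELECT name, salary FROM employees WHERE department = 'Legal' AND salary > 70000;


Filtering: department = 'Legal' AND salary > 70000
Matching: 0 rows

Empty result set (0 rows)


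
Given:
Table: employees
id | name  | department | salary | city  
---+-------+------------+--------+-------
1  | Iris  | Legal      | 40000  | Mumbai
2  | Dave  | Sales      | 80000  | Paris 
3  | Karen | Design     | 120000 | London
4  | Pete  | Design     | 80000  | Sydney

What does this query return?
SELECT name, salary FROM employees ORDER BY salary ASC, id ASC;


Sorting by salary ASC, then id ASC for ties

4 rows:
Iris, 40000
Dave, 80000
Pete, 80000
Karen, 120000


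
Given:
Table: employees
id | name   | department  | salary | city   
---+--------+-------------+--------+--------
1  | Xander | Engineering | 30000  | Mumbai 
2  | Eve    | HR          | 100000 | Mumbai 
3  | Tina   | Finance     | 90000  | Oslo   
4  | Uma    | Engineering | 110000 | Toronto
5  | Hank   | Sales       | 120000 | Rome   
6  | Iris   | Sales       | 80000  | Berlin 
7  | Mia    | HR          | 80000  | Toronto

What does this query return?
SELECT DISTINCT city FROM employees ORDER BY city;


All 'city' values (row order): Mumbai, Mumbai, Oslo, Toronto, Rome, Berlin, Toronto
Removing duplicates leaves 5 unique value(s).

5 values:
Berlin
Mumbai
Oslo
Rome
Toronto


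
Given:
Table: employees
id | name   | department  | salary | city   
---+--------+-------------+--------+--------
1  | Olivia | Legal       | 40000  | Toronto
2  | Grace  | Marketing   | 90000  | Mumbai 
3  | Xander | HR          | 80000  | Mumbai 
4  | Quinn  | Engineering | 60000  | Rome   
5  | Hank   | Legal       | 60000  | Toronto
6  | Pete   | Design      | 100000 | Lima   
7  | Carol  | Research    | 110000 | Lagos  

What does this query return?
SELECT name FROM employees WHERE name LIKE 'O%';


LIKE 'O%' matches names starting with 'O'
Matching: 1

1 rows:
Olivia


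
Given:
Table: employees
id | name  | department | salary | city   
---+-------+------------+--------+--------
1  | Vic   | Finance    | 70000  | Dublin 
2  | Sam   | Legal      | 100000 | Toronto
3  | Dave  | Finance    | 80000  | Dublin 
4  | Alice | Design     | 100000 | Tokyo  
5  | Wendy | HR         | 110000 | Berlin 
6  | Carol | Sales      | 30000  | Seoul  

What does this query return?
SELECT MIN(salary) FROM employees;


Salaries: 70000, 100000, 80000, 100000, 110000, 30000
MIN = 30000

30000


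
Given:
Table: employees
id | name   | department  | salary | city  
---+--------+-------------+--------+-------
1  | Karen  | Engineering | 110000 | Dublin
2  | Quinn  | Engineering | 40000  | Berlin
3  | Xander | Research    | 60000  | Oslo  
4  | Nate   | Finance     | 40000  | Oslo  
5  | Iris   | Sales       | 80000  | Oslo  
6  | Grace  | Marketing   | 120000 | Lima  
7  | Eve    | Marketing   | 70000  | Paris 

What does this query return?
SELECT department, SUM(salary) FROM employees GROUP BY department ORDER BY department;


Summing salary within each department:
  Engineering: 110000 + 40000 = 150000
  Finance: 40000 = 40000
  Marketing: 120000 + 70000 = 190000
  Research: 60000 = 60000
  Sales: 80000 = 80000


5 groups:
Engineering, 150000
Finance, 40000
Marketing, 190000
Research, 60000
Sales, 80000


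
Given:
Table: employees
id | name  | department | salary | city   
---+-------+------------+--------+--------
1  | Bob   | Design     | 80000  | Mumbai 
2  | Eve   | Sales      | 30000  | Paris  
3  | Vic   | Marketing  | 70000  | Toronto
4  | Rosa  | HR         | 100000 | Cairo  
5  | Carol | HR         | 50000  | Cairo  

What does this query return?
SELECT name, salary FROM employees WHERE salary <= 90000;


Filtering: salary <= 90000
Matching: 4 rows

4 rows:
Bob, 80000
Eve, 30000
Vic, 70000
Carol, 50000


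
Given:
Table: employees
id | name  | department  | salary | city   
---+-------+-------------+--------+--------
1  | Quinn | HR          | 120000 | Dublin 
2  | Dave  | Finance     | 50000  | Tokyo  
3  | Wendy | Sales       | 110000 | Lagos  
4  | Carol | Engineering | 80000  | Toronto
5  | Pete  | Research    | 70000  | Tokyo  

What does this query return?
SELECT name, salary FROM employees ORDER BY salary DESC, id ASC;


Sorting by salary DESC, then id ASC for ties

5 rows:
Quinn, 120000
Wendy, 110000
Carol, 80000
Pete, 70000
Dave, 50000


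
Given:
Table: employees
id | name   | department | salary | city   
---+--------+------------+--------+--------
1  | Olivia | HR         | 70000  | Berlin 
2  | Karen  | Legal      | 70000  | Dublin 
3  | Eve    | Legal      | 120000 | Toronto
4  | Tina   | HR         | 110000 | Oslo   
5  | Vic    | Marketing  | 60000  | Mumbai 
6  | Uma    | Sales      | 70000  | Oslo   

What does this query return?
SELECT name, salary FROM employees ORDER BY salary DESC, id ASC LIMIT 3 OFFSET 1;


Sort by salary DESC (id ASC tiebreak), then skip 1 and take 3
Rows 2 through 4

3 rows:
Tina, 110000
Olivia, 70000
Karen, 70000


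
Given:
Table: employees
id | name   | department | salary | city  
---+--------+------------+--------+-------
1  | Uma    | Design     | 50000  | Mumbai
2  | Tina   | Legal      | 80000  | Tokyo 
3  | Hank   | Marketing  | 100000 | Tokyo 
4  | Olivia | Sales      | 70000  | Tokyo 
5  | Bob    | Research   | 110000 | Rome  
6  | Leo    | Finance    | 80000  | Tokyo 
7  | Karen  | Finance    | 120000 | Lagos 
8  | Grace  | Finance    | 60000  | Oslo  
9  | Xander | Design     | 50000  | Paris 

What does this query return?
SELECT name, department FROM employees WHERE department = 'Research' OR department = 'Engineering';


Filtering: department = 'Research' OR 'Engineering'
Matching: 1 rows

1 rows:
Bob, Research
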